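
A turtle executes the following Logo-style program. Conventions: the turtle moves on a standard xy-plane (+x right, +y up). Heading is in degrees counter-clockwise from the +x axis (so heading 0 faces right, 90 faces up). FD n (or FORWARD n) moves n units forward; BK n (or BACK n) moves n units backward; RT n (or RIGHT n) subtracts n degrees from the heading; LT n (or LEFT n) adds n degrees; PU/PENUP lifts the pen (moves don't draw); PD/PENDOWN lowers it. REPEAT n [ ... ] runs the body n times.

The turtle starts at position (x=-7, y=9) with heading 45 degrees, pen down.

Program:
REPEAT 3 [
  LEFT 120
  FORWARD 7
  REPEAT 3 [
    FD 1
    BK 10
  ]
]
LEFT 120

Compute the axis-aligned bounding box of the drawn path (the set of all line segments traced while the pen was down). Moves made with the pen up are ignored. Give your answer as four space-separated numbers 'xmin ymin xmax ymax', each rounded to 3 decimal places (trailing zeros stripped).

Executing turtle program step by step:
Start: pos=(-7,9), heading=45, pen down
REPEAT 3 [
  -- iteration 1/3 --
  LT 120: heading 45 -> 165
  FD 7: (-7,9) -> (-13.761,10.812) [heading=165, draw]
  REPEAT 3 [
    -- iteration 1/3 --
    FD 1: (-13.761,10.812) -> (-14.727,11.071) [heading=165, draw]
    BK 10: (-14.727,11.071) -> (-5.068,8.482) [heading=165, draw]
    -- iteration 2/3 --
    FD 1: (-5.068,8.482) -> (-6.034,8.741) [heading=165, draw]
    BK 10: (-6.034,8.741) -> (3.625,6.153) [heading=165, draw]
    -- iteration 3/3 --
    FD 1: (3.625,6.153) -> (2.659,6.412) [heading=165, draw]
    BK 10: (2.659,6.412) -> (12.319,3.824) [heading=165, draw]
  ]
  -- iteration 2/3 --
  LT 120: heading 165 -> 285
  FD 7: (12.319,3.824) -> (14.13,-2.938) [heading=285, draw]
  REPEAT 3 [
    -- iteration 1/3 --
    FD 1: (14.13,-2.938) -> (14.389,-3.904) [heading=285, draw]
    BK 10: (14.389,-3.904) -> (11.801,5.755) [heading=285, draw]
    -- iteration 2/3 --
    FD 1: (11.801,5.755) -> (12.06,4.79) [heading=285, draw]
    BK 10: (12.06,4.79) -> (9.472,14.449) [heading=285, draw]
    -- iteration 3/3 --
    FD 1: (9.472,14.449) -> (9.73,13.483) [heading=285, draw]
    BK 10: (9.73,13.483) -> (7.142,23.142) [heading=285, draw]
  ]
  -- iteration 3/3 --
  LT 120: heading 285 -> 45
  FD 7: (7.142,23.142) -> (12.092,28.092) [heading=45, draw]
  REPEAT 3 [
    -- iteration 1/3 --
    FD 1: (12.092,28.092) -> (12.799,28.799) [heading=45, draw]
    BK 10: (12.799,28.799) -> (5.728,21.728) [heading=45, draw]
    -- iteration 2/3 --
    FD 1: (5.728,21.728) -> (6.435,22.435) [heading=45, draw]
    BK 10: (6.435,22.435) -> (-0.636,15.364) [heading=45, draw]
    -- iteration 3/3 --
    FD 1: (-0.636,15.364) -> (0.071,16.071) [heading=45, draw]
    BK 10: (0.071,16.071) -> (-7,9) [heading=45, draw]
  ]
]
LT 120: heading 45 -> 165
Final: pos=(-7,9), heading=165, 21 segment(s) drawn

Segment endpoints: x in {-14.727, -13.761, -7, -7, -6.034, -5.068, -0.636, 0.071, 2.659, 3.625, 5.728, 6.435, 7.142, 9.472, 9.73, 11.801, 12.06, 12.092, 12.319, 12.799, 14.13, 14.389}, y in {-3.904, -2.938, 3.824, 4.79, 5.755, 6.153, 6.412, 8.482, 8.741, 9, 9, 10.812, 11.071, 13.483, 14.449, 15.364, 16.071, 21.728, 22.435, 23.142, 28.092, 28.799}
xmin=-14.727, ymin=-3.904, xmax=14.389, ymax=28.799

Answer: -14.727 -3.904 14.389 28.799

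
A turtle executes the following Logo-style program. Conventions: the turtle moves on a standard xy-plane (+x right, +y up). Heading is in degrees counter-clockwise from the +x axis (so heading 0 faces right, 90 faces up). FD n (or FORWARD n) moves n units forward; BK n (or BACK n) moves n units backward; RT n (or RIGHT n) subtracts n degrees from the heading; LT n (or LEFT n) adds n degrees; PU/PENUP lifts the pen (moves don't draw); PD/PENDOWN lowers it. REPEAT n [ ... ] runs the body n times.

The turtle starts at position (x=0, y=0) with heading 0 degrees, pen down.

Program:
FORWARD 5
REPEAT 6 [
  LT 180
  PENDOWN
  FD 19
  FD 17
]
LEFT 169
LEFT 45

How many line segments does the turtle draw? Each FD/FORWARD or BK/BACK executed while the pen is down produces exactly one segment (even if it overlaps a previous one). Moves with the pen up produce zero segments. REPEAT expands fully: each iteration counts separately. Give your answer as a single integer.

Executing turtle program step by step:
Start: pos=(0,0), heading=0, pen down
FD 5: (0,0) -> (5,0) [heading=0, draw]
REPEAT 6 [
  -- iteration 1/6 --
  LT 180: heading 0 -> 180
  PD: pen down
  FD 19: (5,0) -> (-14,0) [heading=180, draw]
  FD 17: (-14,0) -> (-31,0) [heading=180, draw]
  -- iteration 2/6 --
  LT 180: heading 180 -> 0
  PD: pen down
  FD 19: (-31,0) -> (-12,0) [heading=0, draw]
  FD 17: (-12,0) -> (5,0) [heading=0, draw]
  -- iteration 3/6 --
  LT 180: heading 0 -> 180
  PD: pen down
  FD 19: (5,0) -> (-14,0) [heading=180, draw]
  FD 17: (-14,0) -> (-31,0) [heading=180, draw]
  -- iteration 4/6 --
  LT 180: heading 180 -> 0
  PD: pen down
  FD 19: (-31,0) -> (-12,0) [heading=0, draw]
  FD 17: (-12,0) -> (5,0) [heading=0, draw]
  -- iteration 5/6 --
  LT 180: heading 0 -> 180
  PD: pen down
  FD 19: (5,0) -> (-14,0) [heading=180, draw]
  FD 17: (-14,0) -> (-31,0) [heading=180, draw]
  -- iteration 6/6 --
  LT 180: heading 180 -> 0
  PD: pen down
  FD 19: (-31,0) -> (-12,0) [heading=0, draw]
  FD 17: (-12,0) -> (5,0) [heading=0, draw]
]
LT 169: heading 0 -> 169
LT 45: heading 169 -> 214
Final: pos=(5,0), heading=214, 13 segment(s) drawn
Segments drawn: 13

Answer: 13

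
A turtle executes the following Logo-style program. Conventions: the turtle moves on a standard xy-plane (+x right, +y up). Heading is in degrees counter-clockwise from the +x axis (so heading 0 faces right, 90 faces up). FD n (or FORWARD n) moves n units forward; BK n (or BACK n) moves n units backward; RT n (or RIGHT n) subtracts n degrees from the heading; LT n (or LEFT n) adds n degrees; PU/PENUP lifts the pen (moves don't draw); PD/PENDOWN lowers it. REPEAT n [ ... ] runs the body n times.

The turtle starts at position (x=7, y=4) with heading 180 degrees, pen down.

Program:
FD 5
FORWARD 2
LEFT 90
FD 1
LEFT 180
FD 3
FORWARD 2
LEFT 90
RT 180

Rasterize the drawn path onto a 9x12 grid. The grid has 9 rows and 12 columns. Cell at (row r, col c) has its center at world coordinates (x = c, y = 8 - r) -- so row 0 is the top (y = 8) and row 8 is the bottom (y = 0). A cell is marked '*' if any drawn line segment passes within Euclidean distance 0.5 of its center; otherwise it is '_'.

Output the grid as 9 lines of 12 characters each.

Answer: *___________
*___________
*___________
*___________
********____
*___________
____________
____________
____________

Derivation:
Segment 0: (7,4) -> (2,4)
Segment 1: (2,4) -> (0,4)
Segment 2: (0,4) -> (-0,3)
Segment 3: (-0,3) -> (0,6)
Segment 4: (0,6) -> (0,8)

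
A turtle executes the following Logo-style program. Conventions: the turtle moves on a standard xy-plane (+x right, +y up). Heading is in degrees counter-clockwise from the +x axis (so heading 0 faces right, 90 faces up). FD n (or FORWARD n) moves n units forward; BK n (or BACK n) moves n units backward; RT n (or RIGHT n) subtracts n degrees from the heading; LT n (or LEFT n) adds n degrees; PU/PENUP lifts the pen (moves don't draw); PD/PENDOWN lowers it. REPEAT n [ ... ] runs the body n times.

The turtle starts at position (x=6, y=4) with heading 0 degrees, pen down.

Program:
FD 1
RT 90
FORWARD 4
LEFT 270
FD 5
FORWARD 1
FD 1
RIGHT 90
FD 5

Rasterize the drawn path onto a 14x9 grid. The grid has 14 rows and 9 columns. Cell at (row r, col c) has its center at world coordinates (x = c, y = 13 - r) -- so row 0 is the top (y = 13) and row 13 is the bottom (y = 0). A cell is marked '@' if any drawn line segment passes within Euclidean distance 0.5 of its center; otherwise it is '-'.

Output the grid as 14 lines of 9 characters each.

Answer: ---------
---------
---------
---------
---------
---------
---------
---------
@--------
@-----@@-
@------@-
@------@-
@------@-
@@@@@@@@-

Derivation:
Segment 0: (6,4) -> (7,4)
Segment 1: (7,4) -> (7,0)
Segment 2: (7,0) -> (2,0)
Segment 3: (2,0) -> (1,0)
Segment 4: (1,0) -> (0,0)
Segment 5: (0,0) -> (0,5)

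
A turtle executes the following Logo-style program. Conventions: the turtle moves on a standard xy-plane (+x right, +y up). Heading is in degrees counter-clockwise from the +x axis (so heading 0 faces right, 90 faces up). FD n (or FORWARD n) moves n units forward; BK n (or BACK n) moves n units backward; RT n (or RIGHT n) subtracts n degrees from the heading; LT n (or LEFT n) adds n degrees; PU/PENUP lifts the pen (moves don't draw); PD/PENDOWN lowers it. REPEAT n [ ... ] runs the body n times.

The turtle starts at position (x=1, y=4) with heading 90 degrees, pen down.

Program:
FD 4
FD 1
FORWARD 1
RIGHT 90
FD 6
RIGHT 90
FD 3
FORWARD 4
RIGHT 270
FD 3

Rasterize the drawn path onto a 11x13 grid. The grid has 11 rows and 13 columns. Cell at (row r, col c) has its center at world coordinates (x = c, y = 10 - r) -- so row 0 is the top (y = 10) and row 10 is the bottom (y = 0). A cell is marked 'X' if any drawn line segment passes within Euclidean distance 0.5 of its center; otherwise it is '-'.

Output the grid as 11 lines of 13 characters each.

Segment 0: (1,4) -> (1,8)
Segment 1: (1,8) -> (1,9)
Segment 2: (1,9) -> (1,10)
Segment 3: (1,10) -> (7,10)
Segment 4: (7,10) -> (7,7)
Segment 5: (7,7) -> (7,3)
Segment 6: (7,3) -> (10,3)

Answer: -XXXXXXX-----
-X-----X-----
-X-----X-----
-X-----X-----
-X-----X-----
-X-----X-----
-X-----X-----
-------XXXX--
-------------
-------------
-------------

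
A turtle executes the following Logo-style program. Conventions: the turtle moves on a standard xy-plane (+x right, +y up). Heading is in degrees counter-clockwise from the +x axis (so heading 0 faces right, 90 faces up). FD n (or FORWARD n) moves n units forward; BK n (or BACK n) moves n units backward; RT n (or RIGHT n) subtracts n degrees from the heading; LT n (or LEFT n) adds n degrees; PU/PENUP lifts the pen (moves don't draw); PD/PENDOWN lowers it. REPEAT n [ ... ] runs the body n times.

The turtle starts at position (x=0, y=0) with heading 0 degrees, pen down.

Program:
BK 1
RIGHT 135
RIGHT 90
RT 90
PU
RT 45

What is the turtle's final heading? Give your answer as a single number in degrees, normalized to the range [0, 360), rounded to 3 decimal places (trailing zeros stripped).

Executing turtle program step by step:
Start: pos=(0,0), heading=0, pen down
BK 1: (0,0) -> (-1,0) [heading=0, draw]
RT 135: heading 0 -> 225
RT 90: heading 225 -> 135
RT 90: heading 135 -> 45
PU: pen up
RT 45: heading 45 -> 0
Final: pos=(-1,0), heading=0, 1 segment(s) drawn

Answer: 0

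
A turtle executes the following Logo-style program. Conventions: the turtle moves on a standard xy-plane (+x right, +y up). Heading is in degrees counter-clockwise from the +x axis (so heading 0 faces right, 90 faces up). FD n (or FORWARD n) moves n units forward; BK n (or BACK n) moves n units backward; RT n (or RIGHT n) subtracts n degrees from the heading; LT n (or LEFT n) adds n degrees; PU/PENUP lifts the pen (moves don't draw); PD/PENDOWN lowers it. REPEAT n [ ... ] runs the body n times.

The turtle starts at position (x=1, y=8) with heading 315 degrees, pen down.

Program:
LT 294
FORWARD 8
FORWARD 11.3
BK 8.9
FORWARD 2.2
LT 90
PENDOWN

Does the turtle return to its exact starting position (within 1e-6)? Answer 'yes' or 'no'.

Answer: no

Derivation:
Executing turtle program step by step:
Start: pos=(1,8), heading=315, pen down
LT 294: heading 315 -> 249
FD 8: (1,8) -> (-1.867,0.531) [heading=249, draw]
FD 11.3: (-1.867,0.531) -> (-5.917,-10.018) [heading=249, draw]
BK 8.9: (-5.917,-10.018) -> (-2.727,-1.709) [heading=249, draw]
FD 2.2: (-2.727,-1.709) -> (-3.515,-3.763) [heading=249, draw]
LT 90: heading 249 -> 339
PD: pen down
Final: pos=(-3.515,-3.763), heading=339, 4 segment(s) drawn

Start position: (1, 8)
Final position: (-3.515, -3.763)
Distance = 12.6; >= 1e-6 -> NOT closed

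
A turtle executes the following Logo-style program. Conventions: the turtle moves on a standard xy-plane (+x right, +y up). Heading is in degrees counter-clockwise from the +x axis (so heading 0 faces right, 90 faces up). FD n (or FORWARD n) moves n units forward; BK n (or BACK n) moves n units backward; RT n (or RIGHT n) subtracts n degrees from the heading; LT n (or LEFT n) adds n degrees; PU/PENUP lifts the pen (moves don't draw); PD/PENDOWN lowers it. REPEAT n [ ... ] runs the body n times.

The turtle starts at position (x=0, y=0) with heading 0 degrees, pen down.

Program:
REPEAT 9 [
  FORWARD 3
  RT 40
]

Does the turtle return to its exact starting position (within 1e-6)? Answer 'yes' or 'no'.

Executing turtle program step by step:
Start: pos=(0,0), heading=0, pen down
REPEAT 9 [
  -- iteration 1/9 --
  FD 3: (0,0) -> (3,0) [heading=0, draw]
  RT 40: heading 0 -> 320
  -- iteration 2/9 --
  FD 3: (3,0) -> (5.298,-1.928) [heading=320, draw]
  RT 40: heading 320 -> 280
  -- iteration 3/9 --
  FD 3: (5.298,-1.928) -> (5.819,-4.883) [heading=280, draw]
  RT 40: heading 280 -> 240
  -- iteration 4/9 --
  FD 3: (5.819,-4.883) -> (4.319,-7.481) [heading=240, draw]
  RT 40: heading 240 -> 200
  -- iteration 5/9 --
  FD 3: (4.319,-7.481) -> (1.5,-8.507) [heading=200, draw]
  RT 40: heading 200 -> 160
  -- iteration 6/9 --
  FD 3: (1.5,-8.507) -> (-1.319,-7.481) [heading=160, draw]
  RT 40: heading 160 -> 120
  -- iteration 7/9 --
  FD 3: (-1.319,-7.481) -> (-2.819,-4.883) [heading=120, draw]
  RT 40: heading 120 -> 80
  -- iteration 8/9 --
  FD 3: (-2.819,-4.883) -> (-2.298,-1.928) [heading=80, draw]
  RT 40: heading 80 -> 40
  -- iteration 9/9 --
  FD 3: (-2.298,-1.928) -> (0,0) [heading=40, draw]
  RT 40: heading 40 -> 0
]
Final: pos=(0,0), heading=0, 9 segment(s) drawn

Start position: (0, 0)
Final position: (0, 0)
Distance = 0; < 1e-6 -> CLOSED

Answer: yes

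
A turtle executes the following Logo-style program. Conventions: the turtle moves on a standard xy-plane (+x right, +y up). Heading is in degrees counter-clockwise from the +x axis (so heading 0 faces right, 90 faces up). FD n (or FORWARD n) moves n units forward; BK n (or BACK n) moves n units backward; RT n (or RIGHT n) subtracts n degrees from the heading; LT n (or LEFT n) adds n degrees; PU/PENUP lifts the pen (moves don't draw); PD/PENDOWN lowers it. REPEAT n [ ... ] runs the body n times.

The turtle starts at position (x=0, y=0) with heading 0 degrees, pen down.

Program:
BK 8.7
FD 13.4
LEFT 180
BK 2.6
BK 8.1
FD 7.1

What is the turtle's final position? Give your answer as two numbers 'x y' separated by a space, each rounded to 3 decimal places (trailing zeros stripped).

Executing turtle program step by step:
Start: pos=(0,0), heading=0, pen down
BK 8.7: (0,0) -> (-8.7,0) [heading=0, draw]
FD 13.4: (-8.7,0) -> (4.7,0) [heading=0, draw]
LT 180: heading 0 -> 180
BK 2.6: (4.7,0) -> (7.3,0) [heading=180, draw]
BK 8.1: (7.3,0) -> (15.4,0) [heading=180, draw]
FD 7.1: (15.4,0) -> (8.3,0) [heading=180, draw]
Final: pos=(8.3,0), heading=180, 5 segment(s) drawn

Answer: 8.3 0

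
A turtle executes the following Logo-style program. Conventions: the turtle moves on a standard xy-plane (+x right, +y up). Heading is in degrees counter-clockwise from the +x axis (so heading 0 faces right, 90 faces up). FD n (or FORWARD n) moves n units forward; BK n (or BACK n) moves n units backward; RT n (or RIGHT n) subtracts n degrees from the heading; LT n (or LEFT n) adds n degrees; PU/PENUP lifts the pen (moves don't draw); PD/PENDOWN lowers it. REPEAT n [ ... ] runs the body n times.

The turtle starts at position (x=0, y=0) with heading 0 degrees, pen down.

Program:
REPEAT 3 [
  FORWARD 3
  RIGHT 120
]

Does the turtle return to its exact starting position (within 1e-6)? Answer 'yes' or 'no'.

Answer: yes

Derivation:
Executing turtle program step by step:
Start: pos=(0,0), heading=0, pen down
REPEAT 3 [
  -- iteration 1/3 --
  FD 3: (0,0) -> (3,0) [heading=0, draw]
  RT 120: heading 0 -> 240
  -- iteration 2/3 --
  FD 3: (3,0) -> (1.5,-2.598) [heading=240, draw]
  RT 120: heading 240 -> 120
  -- iteration 3/3 --
  FD 3: (1.5,-2.598) -> (0,0) [heading=120, draw]
  RT 120: heading 120 -> 0
]
Final: pos=(0,0), heading=0, 3 segment(s) drawn

Start position: (0, 0)
Final position: (0, 0)
Distance = 0; < 1e-6 -> CLOSED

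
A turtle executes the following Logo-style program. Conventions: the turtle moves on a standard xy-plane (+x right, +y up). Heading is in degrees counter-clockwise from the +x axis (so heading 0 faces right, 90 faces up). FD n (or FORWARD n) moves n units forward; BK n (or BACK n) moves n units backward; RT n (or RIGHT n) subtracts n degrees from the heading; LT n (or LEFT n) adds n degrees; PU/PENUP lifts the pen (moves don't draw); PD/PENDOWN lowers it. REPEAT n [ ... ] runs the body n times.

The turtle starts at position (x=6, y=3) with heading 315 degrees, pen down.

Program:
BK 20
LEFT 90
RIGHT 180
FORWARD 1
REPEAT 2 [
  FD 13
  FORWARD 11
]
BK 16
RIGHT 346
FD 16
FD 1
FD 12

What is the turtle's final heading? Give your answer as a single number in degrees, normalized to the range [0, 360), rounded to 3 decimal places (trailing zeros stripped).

Answer: 239

Derivation:
Executing turtle program step by step:
Start: pos=(6,3), heading=315, pen down
BK 20: (6,3) -> (-8.142,17.142) [heading=315, draw]
LT 90: heading 315 -> 45
RT 180: heading 45 -> 225
FD 1: (-8.142,17.142) -> (-8.849,16.435) [heading=225, draw]
REPEAT 2 [
  -- iteration 1/2 --
  FD 13: (-8.849,16.435) -> (-18.042,7.243) [heading=225, draw]
  FD 11: (-18.042,7.243) -> (-25.82,-0.536) [heading=225, draw]
  -- iteration 2/2 --
  FD 13: (-25.82,-0.536) -> (-35.012,-9.728) [heading=225, draw]
  FD 11: (-35.012,-9.728) -> (-42.79,-17.506) [heading=225, draw]
]
BK 16: (-42.79,-17.506) -> (-31.477,-6.192) [heading=225, draw]
RT 346: heading 225 -> 239
FD 16: (-31.477,-6.192) -> (-39.717,-19.907) [heading=239, draw]
FD 1: (-39.717,-19.907) -> (-40.232,-20.764) [heading=239, draw]
FD 12: (-40.232,-20.764) -> (-46.413,-31.05) [heading=239, draw]
Final: pos=(-46.413,-31.05), heading=239, 10 segment(s) drawn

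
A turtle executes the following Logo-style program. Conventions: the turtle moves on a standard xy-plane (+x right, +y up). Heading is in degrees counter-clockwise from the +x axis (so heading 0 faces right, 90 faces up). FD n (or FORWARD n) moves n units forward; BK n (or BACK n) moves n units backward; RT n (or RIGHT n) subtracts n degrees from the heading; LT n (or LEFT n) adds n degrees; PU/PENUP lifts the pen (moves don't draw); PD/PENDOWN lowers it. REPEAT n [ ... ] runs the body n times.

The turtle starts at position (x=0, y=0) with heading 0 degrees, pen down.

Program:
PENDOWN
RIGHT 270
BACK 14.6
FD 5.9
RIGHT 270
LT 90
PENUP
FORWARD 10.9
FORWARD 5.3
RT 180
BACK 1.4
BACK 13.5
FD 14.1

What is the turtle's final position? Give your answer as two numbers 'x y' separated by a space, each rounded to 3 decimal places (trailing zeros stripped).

Executing turtle program step by step:
Start: pos=(0,0), heading=0, pen down
PD: pen down
RT 270: heading 0 -> 90
BK 14.6: (0,0) -> (0,-14.6) [heading=90, draw]
FD 5.9: (0,-14.6) -> (0,-8.7) [heading=90, draw]
RT 270: heading 90 -> 180
LT 90: heading 180 -> 270
PU: pen up
FD 10.9: (0,-8.7) -> (0,-19.6) [heading=270, move]
FD 5.3: (0,-19.6) -> (0,-24.9) [heading=270, move]
RT 180: heading 270 -> 90
BK 1.4: (0,-24.9) -> (0,-26.3) [heading=90, move]
BK 13.5: (0,-26.3) -> (0,-39.8) [heading=90, move]
FD 14.1: (0,-39.8) -> (0,-25.7) [heading=90, move]
Final: pos=(0,-25.7), heading=90, 2 segment(s) drawn

Answer: 0 -25.7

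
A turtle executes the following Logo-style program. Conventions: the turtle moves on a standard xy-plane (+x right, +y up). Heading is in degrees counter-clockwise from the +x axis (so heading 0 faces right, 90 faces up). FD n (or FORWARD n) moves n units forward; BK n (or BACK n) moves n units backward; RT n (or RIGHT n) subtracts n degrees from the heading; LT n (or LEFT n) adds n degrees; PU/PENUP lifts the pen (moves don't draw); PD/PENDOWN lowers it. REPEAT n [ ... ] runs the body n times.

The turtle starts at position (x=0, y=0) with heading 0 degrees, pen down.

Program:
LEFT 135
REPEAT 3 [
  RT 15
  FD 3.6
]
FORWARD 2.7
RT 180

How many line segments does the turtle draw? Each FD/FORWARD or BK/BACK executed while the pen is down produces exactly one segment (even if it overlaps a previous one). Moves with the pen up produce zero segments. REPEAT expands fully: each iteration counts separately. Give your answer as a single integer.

Executing turtle program step by step:
Start: pos=(0,0), heading=0, pen down
LT 135: heading 0 -> 135
REPEAT 3 [
  -- iteration 1/3 --
  RT 15: heading 135 -> 120
  FD 3.6: (0,0) -> (-1.8,3.118) [heading=120, draw]
  -- iteration 2/3 --
  RT 15: heading 120 -> 105
  FD 3.6: (-1.8,3.118) -> (-2.732,6.595) [heading=105, draw]
  -- iteration 3/3 --
  RT 15: heading 105 -> 90
  FD 3.6: (-2.732,6.595) -> (-2.732,10.195) [heading=90, draw]
]
FD 2.7: (-2.732,10.195) -> (-2.732,12.895) [heading=90, draw]
RT 180: heading 90 -> 270
Final: pos=(-2.732,12.895), heading=270, 4 segment(s) drawn
Segments drawn: 4

Answer: 4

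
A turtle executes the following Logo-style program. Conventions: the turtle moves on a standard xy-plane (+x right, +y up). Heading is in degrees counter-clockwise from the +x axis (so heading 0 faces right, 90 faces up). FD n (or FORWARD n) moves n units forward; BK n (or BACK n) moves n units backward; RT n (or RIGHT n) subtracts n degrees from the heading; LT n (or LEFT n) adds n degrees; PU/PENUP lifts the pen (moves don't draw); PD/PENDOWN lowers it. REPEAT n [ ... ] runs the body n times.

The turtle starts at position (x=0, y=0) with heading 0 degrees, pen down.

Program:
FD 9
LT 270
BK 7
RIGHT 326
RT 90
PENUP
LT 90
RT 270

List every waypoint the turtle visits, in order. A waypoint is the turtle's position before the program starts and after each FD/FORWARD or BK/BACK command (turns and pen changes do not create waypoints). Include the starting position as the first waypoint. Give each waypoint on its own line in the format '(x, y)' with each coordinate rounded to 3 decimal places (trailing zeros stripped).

Answer: (0, 0)
(9, 0)
(9, 7)

Derivation:
Executing turtle program step by step:
Start: pos=(0,0), heading=0, pen down
FD 9: (0,0) -> (9,0) [heading=0, draw]
LT 270: heading 0 -> 270
BK 7: (9,0) -> (9,7) [heading=270, draw]
RT 326: heading 270 -> 304
RT 90: heading 304 -> 214
PU: pen up
LT 90: heading 214 -> 304
RT 270: heading 304 -> 34
Final: pos=(9,7), heading=34, 2 segment(s) drawn
Waypoints (3 total):
(0, 0)
(9, 0)
(9, 7)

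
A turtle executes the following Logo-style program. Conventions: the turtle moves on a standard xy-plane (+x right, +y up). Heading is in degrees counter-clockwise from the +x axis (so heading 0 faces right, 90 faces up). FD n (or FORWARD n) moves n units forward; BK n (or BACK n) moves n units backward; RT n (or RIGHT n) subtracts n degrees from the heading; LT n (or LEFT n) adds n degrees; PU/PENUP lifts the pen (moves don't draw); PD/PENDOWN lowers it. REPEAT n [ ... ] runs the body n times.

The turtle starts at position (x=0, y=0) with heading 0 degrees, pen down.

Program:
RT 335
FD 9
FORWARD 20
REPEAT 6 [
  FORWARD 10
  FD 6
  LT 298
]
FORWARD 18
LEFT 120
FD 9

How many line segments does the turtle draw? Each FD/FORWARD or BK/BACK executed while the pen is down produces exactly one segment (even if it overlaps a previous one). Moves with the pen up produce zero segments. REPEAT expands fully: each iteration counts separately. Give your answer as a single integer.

Answer: 16

Derivation:
Executing turtle program step by step:
Start: pos=(0,0), heading=0, pen down
RT 335: heading 0 -> 25
FD 9: (0,0) -> (8.157,3.804) [heading=25, draw]
FD 20: (8.157,3.804) -> (26.283,12.256) [heading=25, draw]
REPEAT 6 [
  -- iteration 1/6 --
  FD 10: (26.283,12.256) -> (35.346,16.482) [heading=25, draw]
  FD 6: (35.346,16.482) -> (40.784,19.018) [heading=25, draw]
  LT 298: heading 25 -> 323
  -- iteration 2/6 --
  FD 10: (40.784,19.018) -> (48.77,13) [heading=323, draw]
  FD 6: (48.77,13) -> (53.562,9.389) [heading=323, draw]
  LT 298: heading 323 -> 261
  -- iteration 3/6 --
  FD 10: (53.562,9.389) -> (51.998,-0.488) [heading=261, draw]
  FD 6: (51.998,-0.488) -> (51.059,-6.414) [heading=261, draw]
  LT 298: heading 261 -> 199
  -- iteration 4/6 --
  FD 10: (51.059,-6.414) -> (41.604,-9.67) [heading=199, draw]
  FD 6: (41.604,-9.67) -> (35.931,-11.623) [heading=199, draw]
  LT 298: heading 199 -> 137
  -- iteration 5/6 --
  FD 10: (35.931,-11.623) -> (28.617,-4.803) [heading=137, draw]
  FD 6: (28.617,-4.803) -> (24.229,-0.711) [heading=137, draw]
  LT 298: heading 137 -> 75
  -- iteration 6/6 --
  FD 10: (24.229,-0.711) -> (26.817,8.948) [heading=75, draw]
  FD 6: (26.817,8.948) -> (28.37,14.743) [heading=75, draw]
  LT 298: heading 75 -> 13
]
FD 18: (28.37,14.743) -> (45.909,18.793) [heading=13, draw]
LT 120: heading 13 -> 133
FD 9: (45.909,18.793) -> (39.771,25.375) [heading=133, draw]
Final: pos=(39.771,25.375), heading=133, 16 segment(s) drawn
Segments drawn: 16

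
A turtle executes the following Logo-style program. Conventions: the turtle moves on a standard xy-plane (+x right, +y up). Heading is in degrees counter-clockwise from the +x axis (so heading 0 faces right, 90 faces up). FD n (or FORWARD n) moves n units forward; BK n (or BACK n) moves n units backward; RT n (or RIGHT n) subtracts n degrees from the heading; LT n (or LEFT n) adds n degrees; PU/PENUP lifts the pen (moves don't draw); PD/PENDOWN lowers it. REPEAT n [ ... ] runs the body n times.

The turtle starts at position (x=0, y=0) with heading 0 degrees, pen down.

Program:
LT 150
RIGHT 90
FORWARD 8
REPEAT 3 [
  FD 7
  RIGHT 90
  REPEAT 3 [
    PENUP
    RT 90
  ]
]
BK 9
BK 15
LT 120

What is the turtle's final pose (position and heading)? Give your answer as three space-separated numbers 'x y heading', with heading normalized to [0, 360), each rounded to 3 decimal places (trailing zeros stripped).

Executing turtle program step by step:
Start: pos=(0,0), heading=0, pen down
LT 150: heading 0 -> 150
RT 90: heading 150 -> 60
FD 8: (0,0) -> (4,6.928) [heading=60, draw]
REPEAT 3 [
  -- iteration 1/3 --
  FD 7: (4,6.928) -> (7.5,12.99) [heading=60, draw]
  RT 90: heading 60 -> 330
  REPEAT 3 [
    -- iteration 1/3 --
    PU: pen up
    RT 90: heading 330 -> 240
    -- iteration 2/3 --
    PU: pen up
    RT 90: heading 240 -> 150
    -- iteration 3/3 --
    PU: pen up
    RT 90: heading 150 -> 60
  ]
  -- iteration 2/3 --
  FD 7: (7.5,12.99) -> (11,19.053) [heading=60, move]
  RT 90: heading 60 -> 330
  REPEAT 3 [
    -- iteration 1/3 --
    PU: pen up
    RT 90: heading 330 -> 240
    -- iteration 2/3 --
    PU: pen up
    RT 90: heading 240 -> 150
    -- iteration 3/3 --
    PU: pen up
    RT 90: heading 150 -> 60
  ]
  -- iteration 3/3 --
  FD 7: (11,19.053) -> (14.5,25.115) [heading=60, move]
  RT 90: heading 60 -> 330
  REPEAT 3 [
    -- iteration 1/3 --
    PU: pen up
    RT 90: heading 330 -> 240
    -- iteration 2/3 --
    PU: pen up
    RT 90: heading 240 -> 150
    -- iteration 3/3 --
    PU: pen up
    RT 90: heading 150 -> 60
  ]
]
BK 9: (14.5,25.115) -> (10,17.321) [heading=60, move]
BK 15: (10,17.321) -> (2.5,4.33) [heading=60, move]
LT 120: heading 60 -> 180
Final: pos=(2.5,4.33), heading=180, 2 segment(s) drawn

Answer: 2.5 4.33 180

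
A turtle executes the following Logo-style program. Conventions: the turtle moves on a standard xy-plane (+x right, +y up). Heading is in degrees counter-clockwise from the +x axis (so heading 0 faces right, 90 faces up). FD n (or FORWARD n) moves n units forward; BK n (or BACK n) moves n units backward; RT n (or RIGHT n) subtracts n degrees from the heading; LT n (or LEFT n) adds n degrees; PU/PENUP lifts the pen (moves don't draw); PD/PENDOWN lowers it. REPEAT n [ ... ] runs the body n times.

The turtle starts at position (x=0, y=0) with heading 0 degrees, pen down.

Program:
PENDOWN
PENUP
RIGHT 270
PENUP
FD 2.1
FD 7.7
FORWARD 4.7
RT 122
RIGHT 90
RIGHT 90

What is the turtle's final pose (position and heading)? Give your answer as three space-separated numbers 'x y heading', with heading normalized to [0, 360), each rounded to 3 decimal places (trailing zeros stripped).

Answer: 0 14.5 148

Derivation:
Executing turtle program step by step:
Start: pos=(0,0), heading=0, pen down
PD: pen down
PU: pen up
RT 270: heading 0 -> 90
PU: pen up
FD 2.1: (0,0) -> (0,2.1) [heading=90, move]
FD 7.7: (0,2.1) -> (0,9.8) [heading=90, move]
FD 4.7: (0,9.8) -> (0,14.5) [heading=90, move]
RT 122: heading 90 -> 328
RT 90: heading 328 -> 238
RT 90: heading 238 -> 148
Final: pos=(0,14.5), heading=148, 0 segment(s) drawn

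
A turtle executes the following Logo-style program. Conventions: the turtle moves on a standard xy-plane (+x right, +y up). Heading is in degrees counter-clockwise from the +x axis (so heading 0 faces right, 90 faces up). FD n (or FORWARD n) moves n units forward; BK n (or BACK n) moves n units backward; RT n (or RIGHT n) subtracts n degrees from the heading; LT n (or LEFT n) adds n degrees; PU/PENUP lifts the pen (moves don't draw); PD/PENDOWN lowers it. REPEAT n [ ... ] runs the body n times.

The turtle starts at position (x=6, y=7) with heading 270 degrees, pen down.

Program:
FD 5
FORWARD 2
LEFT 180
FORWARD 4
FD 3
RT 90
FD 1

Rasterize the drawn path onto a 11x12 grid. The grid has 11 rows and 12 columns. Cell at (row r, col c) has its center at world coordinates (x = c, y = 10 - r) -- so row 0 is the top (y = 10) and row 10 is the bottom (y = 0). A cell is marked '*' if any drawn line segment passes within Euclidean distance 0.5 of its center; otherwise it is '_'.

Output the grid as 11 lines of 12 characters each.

Segment 0: (6,7) -> (6,2)
Segment 1: (6,2) -> (6,0)
Segment 2: (6,0) -> (6,4)
Segment 3: (6,4) -> (6,7)
Segment 4: (6,7) -> (7,7)

Answer: ____________
____________
____________
______**____
______*_____
______*_____
______*_____
______*_____
______*_____
______*_____
______*_____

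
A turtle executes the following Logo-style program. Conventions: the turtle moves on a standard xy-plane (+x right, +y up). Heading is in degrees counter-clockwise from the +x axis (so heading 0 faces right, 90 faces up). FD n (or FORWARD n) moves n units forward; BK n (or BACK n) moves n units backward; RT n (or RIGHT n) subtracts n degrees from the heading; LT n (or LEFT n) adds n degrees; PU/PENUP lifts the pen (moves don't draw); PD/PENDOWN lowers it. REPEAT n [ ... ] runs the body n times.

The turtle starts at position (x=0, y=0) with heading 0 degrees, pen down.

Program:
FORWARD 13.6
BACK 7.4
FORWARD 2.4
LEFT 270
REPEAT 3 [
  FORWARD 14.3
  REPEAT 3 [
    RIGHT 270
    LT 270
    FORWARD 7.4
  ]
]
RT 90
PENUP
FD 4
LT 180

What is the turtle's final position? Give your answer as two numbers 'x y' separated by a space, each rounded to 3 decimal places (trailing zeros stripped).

Answer: 4.6 -109.5

Derivation:
Executing turtle program step by step:
Start: pos=(0,0), heading=0, pen down
FD 13.6: (0,0) -> (13.6,0) [heading=0, draw]
BK 7.4: (13.6,0) -> (6.2,0) [heading=0, draw]
FD 2.4: (6.2,0) -> (8.6,0) [heading=0, draw]
LT 270: heading 0 -> 270
REPEAT 3 [
  -- iteration 1/3 --
  FD 14.3: (8.6,0) -> (8.6,-14.3) [heading=270, draw]
  REPEAT 3 [
    -- iteration 1/3 --
    RT 270: heading 270 -> 0
    LT 270: heading 0 -> 270
    FD 7.4: (8.6,-14.3) -> (8.6,-21.7) [heading=270, draw]
    -- iteration 2/3 --
    RT 270: heading 270 -> 0
    LT 270: heading 0 -> 270
    FD 7.4: (8.6,-21.7) -> (8.6,-29.1) [heading=270, draw]
    -- iteration 3/3 --
    RT 270: heading 270 -> 0
    LT 270: heading 0 -> 270
    FD 7.4: (8.6,-29.1) -> (8.6,-36.5) [heading=270, draw]
  ]
  -- iteration 2/3 --
  FD 14.3: (8.6,-36.5) -> (8.6,-50.8) [heading=270, draw]
  REPEAT 3 [
    -- iteration 1/3 --
    RT 270: heading 270 -> 0
    LT 270: heading 0 -> 270
    FD 7.4: (8.6,-50.8) -> (8.6,-58.2) [heading=270, draw]
    -- iteration 2/3 --
    RT 270: heading 270 -> 0
    LT 270: heading 0 -> 270
    FD 7.4: (8.6,-58.2) -> (8.6,-65.6) [heading=270, draw]
    -- iteration 3/3 --
    RT 270: heading 270 -> 0
    LT 270: heading 0 -> 270
    FD 7.4: (8.6,-65.6) -> (8.6,-73) [heading=270, draw]
  ]
  -- iteration 3/3 --
  FD 14.3: (8.6,-73) -> (8.6,-87.3) [heading=270, draw]
  REPEAT 3 [
    -- iteration 1/3 --
    RT 270: heading 270 -> 0
    LT 270: heading 0 -> 270
    FD 7.4: (8.6,-87.3) -> (8.6,-94.7) [heading=270, draw]
    -- iteration 2/3 --
    RT 270: heading 270 -> 0
    LT 270: heading 0 -> 270
    FD 7.4: (8.6,-94.7) -> (8.6,-102.1) [heading=270, draw]
    -- iteration 3/3 --
    RT 270: heading 270 -> 0
    LT 270: heading 0 -> 270
    FD 7.4: (8.6,-102.1) -> (8.6,-109.5) [heading=270, draw]
  ]
]
RT 90: heading 270 -> 180
PU: pen up
FD 4: (8.6,-109.5) -> (4.6,-109.5) [heading=180, move]
LT 180: heading 180 -> 0
Final: pos=(4.6,-109.5), heading=0, 15 segment(s) drawn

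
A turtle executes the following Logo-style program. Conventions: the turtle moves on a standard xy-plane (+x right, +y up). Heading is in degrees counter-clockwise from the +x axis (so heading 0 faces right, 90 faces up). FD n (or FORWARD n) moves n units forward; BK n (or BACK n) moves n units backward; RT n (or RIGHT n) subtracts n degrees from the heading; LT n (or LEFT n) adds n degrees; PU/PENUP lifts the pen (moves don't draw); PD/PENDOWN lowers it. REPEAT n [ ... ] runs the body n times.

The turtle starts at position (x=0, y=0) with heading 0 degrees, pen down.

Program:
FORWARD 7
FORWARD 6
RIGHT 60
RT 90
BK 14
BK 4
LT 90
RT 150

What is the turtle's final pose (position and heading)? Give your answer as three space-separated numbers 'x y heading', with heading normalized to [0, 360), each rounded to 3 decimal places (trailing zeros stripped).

Answer: 28.588 9 150

Derivation:
Executing turtle program step by step:
Start: pos=(0,0), heading=0, pen down
FD 7: (0,0) -> (7,0) [heading=0, draw]
FD 6: (7,0) -> (13,0) [heading=0, draw]
RT 60: heading 0 -> 300
RT 90: heading 300 -> 210
BK 14: (13,0) -> (25.124,7) [heading=210, draw]
BK 4: (25.124,7) -> (28.588,9) [heading=210, draw]
LT 90: heading 210 -> 300
RT 150: heading 300 -> 150
Final: pos=(28.588,9), heading=150, 4 segment(s) drawn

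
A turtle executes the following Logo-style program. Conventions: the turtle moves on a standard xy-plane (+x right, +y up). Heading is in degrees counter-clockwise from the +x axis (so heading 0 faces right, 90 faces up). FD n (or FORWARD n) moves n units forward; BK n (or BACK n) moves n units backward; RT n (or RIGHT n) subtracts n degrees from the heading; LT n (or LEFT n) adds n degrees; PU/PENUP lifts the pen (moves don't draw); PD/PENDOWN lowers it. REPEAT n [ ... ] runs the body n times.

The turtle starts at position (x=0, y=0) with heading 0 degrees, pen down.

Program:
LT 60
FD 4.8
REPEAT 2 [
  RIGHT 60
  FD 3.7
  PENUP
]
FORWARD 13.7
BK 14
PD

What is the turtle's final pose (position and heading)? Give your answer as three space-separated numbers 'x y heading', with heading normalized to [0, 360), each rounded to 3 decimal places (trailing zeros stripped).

Answer: 7.8 1.212 300

Derivation:
Executing turtle program step by step:
Start: pos=(0,0), heading=0, pen down
LT 60: heading 0 -> 60
FD 4.8: (0,0) -> (2.4,4.157) [heading=60, draw]
REPEAT 2 [
  -- iteration 1/2 --
  RT 60: heading 60 -> 0
  FD 3.7: (2.4,4.157) -> (6.1,4.157) [heading=0, draw]
  PU: pen up
  -- iteration 2/2 --
  RT 60: heading 0 -> 300
  FD 3.7: (6.1,4.157) -> (7.95,0.953) [heading=300, move]
  PU: pen up
]
FD 13.7: (7.95,0.953) -> (14.8,-10.912) [heading=300, move]
BK 14: (14.8,-10.912) -> (7.8,1.212) [heading=300, move]
PD: pen down
Final: pos=(7.8,1.212), heading=300, 2 segment(s) drawn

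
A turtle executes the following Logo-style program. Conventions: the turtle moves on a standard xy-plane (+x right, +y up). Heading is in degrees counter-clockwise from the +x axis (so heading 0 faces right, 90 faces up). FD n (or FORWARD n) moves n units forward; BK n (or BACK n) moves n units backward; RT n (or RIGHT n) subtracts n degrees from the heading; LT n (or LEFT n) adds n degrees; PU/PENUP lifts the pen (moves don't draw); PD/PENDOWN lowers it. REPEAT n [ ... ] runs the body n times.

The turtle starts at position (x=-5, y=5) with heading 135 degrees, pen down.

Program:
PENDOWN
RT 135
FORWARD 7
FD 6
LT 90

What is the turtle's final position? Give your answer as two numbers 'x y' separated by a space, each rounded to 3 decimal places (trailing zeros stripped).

Answer: 8 5

Derivation:
Executing turtle program step by step:
Start: pos=(-5,5), heading=135, pen down
PD: pen down
RT 135: heading 135 -> 0
FD 7: (-5,5) -> (2,5) [heading=0, draw]
FD 6: (2,5) -> (8,5) [heading=0, draw]
LT 90: heading 0 -> 90
Final: pos=(8,5), heading=90, 2 segment(s) drawn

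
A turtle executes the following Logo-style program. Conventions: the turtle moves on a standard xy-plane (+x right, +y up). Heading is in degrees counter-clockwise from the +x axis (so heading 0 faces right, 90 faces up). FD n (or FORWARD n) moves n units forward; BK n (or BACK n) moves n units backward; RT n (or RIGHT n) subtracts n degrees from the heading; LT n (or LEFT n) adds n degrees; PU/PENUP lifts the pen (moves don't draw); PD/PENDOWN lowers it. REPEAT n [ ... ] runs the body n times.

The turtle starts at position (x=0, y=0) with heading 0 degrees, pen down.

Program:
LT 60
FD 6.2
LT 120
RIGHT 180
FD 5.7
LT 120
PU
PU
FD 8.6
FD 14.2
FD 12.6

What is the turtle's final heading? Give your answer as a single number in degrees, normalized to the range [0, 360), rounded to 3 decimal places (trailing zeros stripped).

Answer: 120

Derivation:
Executing turtle program step by step:
Start: pos=(0,0), heading=0, pen down
LT 60: heading 0 -> 60
FD 6.2: (0,0) -> (3.1,5.369) [heading=60, draw]
LT 120: heading 60 -> 180
RT 180: heading 180 -> 0
FD 5.7: (3.1,5.369) -> (8.8,5.369) [heading=0, draw]
LT 120: heading 0 -> 120
PU: pen up
PU: pen up
FD 8.6: (8.8,5.369) -> (4.5,12.817) [heading=120, move]
FD 14.2: (4.5,12.817) -> (-2.6,25.115) [heading=120, move]
FD 12.6: (-2.6,25.115) -> (-8.9,36.027) [heading=120, move]
Final: pos=(-8.9,36.027), heading=120, 2 segment(s) drawn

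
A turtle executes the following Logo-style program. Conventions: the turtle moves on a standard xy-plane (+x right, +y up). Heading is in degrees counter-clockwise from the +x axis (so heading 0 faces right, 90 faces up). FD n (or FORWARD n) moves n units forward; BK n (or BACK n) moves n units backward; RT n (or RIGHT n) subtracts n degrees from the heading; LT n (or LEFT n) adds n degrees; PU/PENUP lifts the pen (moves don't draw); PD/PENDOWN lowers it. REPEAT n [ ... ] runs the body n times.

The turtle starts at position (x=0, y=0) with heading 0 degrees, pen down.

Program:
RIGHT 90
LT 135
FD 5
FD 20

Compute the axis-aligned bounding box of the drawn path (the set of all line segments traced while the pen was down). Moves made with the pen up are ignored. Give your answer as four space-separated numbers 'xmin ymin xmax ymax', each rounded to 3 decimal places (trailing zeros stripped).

Executing turtle program step by step:
Start: pos=(0,0), heading=0, pen down
RT 90: heading 0 -> 270
LT 135: heading 270 -> 45
FD 5: (0,0) -> (3.536,3.536) [heading=45, draw]
FD 20: (3.536,3.536) -> (17.678,17.678) [heading=45, draw]
Final: pos=(17.678,17.678), heading=45, 2 segment(s) drawn

Segment endpoints: x in {0, 3.536, 17.678}, y in {0, 3.536, 17.678}
xmin=0, ymin=0, xmax=17.678, ymax=17.678

Answer: 0 0 17.678 17.678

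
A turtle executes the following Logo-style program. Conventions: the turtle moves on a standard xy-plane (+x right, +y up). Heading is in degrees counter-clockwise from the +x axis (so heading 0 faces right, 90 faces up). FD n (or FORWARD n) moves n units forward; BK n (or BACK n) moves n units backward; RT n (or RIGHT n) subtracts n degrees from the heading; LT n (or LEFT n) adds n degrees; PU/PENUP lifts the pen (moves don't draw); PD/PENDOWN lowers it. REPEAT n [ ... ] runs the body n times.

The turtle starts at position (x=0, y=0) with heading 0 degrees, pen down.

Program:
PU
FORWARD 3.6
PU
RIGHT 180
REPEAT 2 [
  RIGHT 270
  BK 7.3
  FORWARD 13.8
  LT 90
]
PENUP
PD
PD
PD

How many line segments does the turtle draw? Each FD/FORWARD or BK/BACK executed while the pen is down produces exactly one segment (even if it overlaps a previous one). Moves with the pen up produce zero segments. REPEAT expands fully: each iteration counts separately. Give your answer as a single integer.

Answer: 0

Derivation:
Executing turtle program step by step:
Start: pos=(0,0), heading=0, pen down
PU: pen up
FD 3.6: (0,0) -> (3.6,0) [heading=0, move]
PU: pen up
RT 180: heading 0 -> 180
REPEAT 2 [
  -- iteration 1/2 --
  RT 270: heading 180 -> 270
  BK 7.3: (3.6,0) -> (3.6,7.3) [heading=270, move]
  FD 13.8: (3.6,7.3) -> (3.6,-6.5) [heading=270, move]
  LT 90: heading 270 -> 0
  -- iteration 2/2 --
  RT 270: heading 0 -> 90
  BK 7.3: (3.6,-6.5) -> (3.6,-13.8) [heading=90, move]
  FD 13.8: (3.6,-13.8) -> (3.6,0) [heading=90, move]
  LT 90: heading 90 -> 180
]
PU: pen up
PD: pen down
PD: pen down
PD: pen down
Final: pos=(3.6,0), heading=180, 0 segment(s) drawn
Segments drawn: 0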